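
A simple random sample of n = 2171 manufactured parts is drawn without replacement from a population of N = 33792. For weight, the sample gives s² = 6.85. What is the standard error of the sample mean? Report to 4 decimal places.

0.0543

Under SRS without replacement, Var(ȳ) = (1 − f)·s²/n with f = n/N = 2171/33792 = 0.06424598.
Var(ȳ) = (1 − 0.06424598)·6.85/2171 = 0.93575402·0.003155228 = 0.0029525173.
SE(ȳ) = √(0.0029525173) = 0.0543.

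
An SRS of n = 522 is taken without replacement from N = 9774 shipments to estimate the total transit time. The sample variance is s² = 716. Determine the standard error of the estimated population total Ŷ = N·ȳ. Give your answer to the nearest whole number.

Var(Ŷ) = N²·Var(ȳ) = N²·(1 − n/N)·s²/n.
f = 522/9774 = 0.05340700; Var(ȳ) = 0.94659300·716/522 = 1.2983919.
Var(Ŷ) = 9774² · 1.2983919 = 1.2403678 × 10^8.
SE(Ŷ) = √(1.2403678 × 10^8) = 11137.

11137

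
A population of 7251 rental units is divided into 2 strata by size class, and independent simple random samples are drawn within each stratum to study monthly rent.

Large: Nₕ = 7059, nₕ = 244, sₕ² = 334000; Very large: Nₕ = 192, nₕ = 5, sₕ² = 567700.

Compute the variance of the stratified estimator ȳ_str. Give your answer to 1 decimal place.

Var(ȳ_str) = Σₕ Wₕ²(1 − fₕ)sₕ²/nₕ with Wₕ = Nₕ/N, N = 7251.
Large: Wₕ = 0.97352089; term = 0.97352089²·(1 − 0.03456580)·334000/244 = 1252.4773.
Very large: Wₕ = 0.02647911; term = 0.02647911²·(1 − 0.02604167)·567700/5 = 77.534665.
Sum = 1330.012.

1330.0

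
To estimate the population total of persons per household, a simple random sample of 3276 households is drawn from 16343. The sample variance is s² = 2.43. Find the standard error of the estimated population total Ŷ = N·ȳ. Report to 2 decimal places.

398.00

Var(Ŷ) = N²·Var(ȳ) = N²·(1 − n/N)·s²/n.
f = 3276/16343 = 0.20045279; Var(ȳ) = 0.79954721·2.43/3276 = 5.9307073 × 10^-4.
Var(Ŷ) = 16343² · (5.9307073 × 10^-4) = 158405.43.
SE(Ŷ) = √(158405.43) = 398.00.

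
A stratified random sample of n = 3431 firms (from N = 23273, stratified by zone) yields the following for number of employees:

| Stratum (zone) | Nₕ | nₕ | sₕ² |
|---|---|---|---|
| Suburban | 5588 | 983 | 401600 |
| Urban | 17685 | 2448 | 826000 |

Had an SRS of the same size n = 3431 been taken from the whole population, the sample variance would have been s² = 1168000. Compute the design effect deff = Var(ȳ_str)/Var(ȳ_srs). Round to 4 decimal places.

0.6453

Var(ȳ_str) = Σ Wₕ²(1−fₕ)sₕ²/nₕ with Wₕ = Nₕ/23273:
  Suburban: (5588/23273)²·(1−983/5588)·401600/983 = 19.409819
  Urban: (17685/23273)²·(1−2448/17685)·826000/2448 = 167.8682
  → Var(ȳ_str) = 187.27802.
Var(ȳ_srs) = (1 − 3431/23273)·1168000/3431 = 290.23862.
deff = 187.27802 / 290.23862 = 0.6453.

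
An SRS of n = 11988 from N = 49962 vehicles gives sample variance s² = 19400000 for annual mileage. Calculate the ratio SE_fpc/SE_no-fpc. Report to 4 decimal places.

0.8718

f = n/N = 11988/49962 = 0.23994236.
SE_no-fpc = √(s²/n) = 40.227913; SE_fpc = √((1−f)s²/n) = 35.071211.
Ratio = √(1−f) = 0.87181285.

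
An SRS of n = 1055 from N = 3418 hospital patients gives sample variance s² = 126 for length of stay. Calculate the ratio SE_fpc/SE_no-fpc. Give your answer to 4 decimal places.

f = n/N = 1055/3418 = 0.30866004.
SE_no-fpc = √(s²/n) = 0.34558831; SE_fpc = √((1−f)s²/n) = 0.28734581.
Ratio = √(1−f) = 0.83146856.

0.8315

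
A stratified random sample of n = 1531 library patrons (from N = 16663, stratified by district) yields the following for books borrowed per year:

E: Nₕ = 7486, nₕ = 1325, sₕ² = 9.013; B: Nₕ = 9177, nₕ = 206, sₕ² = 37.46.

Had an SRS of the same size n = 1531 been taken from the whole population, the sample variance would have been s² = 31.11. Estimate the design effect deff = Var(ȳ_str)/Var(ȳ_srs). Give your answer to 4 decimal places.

2.9831

Var(ȳ_str) = Σ Wₕ²(1−fₕ)sₕ²/nₕ with Wₕ = Nₕ/16663:
  E: (7486/16663)²·(1−1325/7486)·9.013/1325 = 0.0011299211
  B: (9177/16663)²·(1−206/9177)·37.46/206 = 0.053918246
  → Var(ȳ_str) = 0.055048167.
Var(ȳ_srs) = (1 − 1531/16663)·31.11/1531 = 0.018453042.
deff = 0.055048167 / 0.018453042 = 2.9831.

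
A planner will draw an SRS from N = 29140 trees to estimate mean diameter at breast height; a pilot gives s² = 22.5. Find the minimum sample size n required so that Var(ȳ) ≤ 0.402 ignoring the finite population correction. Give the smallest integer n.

Without fpc, n₀ = s²/D = 22.5/0.402 = 55.9701.
Rounding up, n = 56.

56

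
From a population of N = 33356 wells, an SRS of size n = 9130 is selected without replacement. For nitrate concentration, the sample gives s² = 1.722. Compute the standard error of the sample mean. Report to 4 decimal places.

0.0117

Under SRS without replacement, Var(ȳ) = (1 − f)·s²/n with f = n/N = 9130/33356 = 0.27371387.
Var(ȳ) = (1 − 0.27371387)·1.722/9130 = 0.72628613·1.8860898 × 10^-4 = 1.3698409 × 10^-4.
SE(ȳ) = √(1.3698409 × 10^-4) = 0.0117.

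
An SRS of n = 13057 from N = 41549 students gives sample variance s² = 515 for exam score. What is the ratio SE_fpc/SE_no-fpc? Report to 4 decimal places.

f = n/N = 13057/41549 = 0.31425546.
SE_no-fpc = √(s²/n) = 0.19860122; SE_fpc = √((1−f)s²/n) = 0.16446106.
Ratio = √(1−f) = 0.82809694.

0.8281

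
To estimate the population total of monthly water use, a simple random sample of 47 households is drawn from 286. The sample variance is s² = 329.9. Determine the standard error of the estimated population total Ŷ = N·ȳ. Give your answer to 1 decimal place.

Var(Ŷ) = N²·Var(ȳ) = N²·(1 − n/N)·s²/n.
f = 47/286 = 0.16433566; Var(ȳ) = 0.83566434·329.9/47 = 5.8656524.
Var(Ŷ) = 286² · 5.8656524 = 479786.9.
SE(Ŷ) = √(479786.9) = 692.7.

692.7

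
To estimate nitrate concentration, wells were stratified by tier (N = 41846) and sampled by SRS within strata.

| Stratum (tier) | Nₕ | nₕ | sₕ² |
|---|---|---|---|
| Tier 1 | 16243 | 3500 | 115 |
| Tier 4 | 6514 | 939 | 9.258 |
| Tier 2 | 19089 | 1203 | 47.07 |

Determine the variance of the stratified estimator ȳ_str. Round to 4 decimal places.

Var(ȳ_str) = Σₕ Wₕ²(1 − fₕ)sₕ²/nₕ with Wₕ = Nₕ/N, N = 41846.
Tier 1: Wₕ = 0.38816135; term = 0.38816135²·(1 − 0.21547744)·115/3500 = 0.0038838265.
Tier 4: Wₕ = 0.15566601; term = 0.15566601²·(1 − 0.14415106)·9.258/939 = 2.0447316 × 10^-4.
Tier 2: Wₕ = 0.45617263; term = 0.45617263²·(1 − 0.06302059)·47.07/1203 = 0.0076289905.
Sum = 0.01171729.

0.0117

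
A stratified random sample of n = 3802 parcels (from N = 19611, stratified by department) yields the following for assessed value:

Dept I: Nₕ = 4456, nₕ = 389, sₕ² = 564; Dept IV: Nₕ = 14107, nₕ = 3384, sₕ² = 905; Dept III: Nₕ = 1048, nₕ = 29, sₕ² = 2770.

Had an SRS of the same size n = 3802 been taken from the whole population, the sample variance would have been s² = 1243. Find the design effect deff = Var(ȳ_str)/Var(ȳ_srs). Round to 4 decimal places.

1.6647

Var(ȳ_str) = Σ Wₕ²(1−fₕ)sₕ²/nₕ with Wₕ = Nₕ/19611:
  Dept I: (4456/19611)²·(1−389/4456)·564/389 = 0.068320239
  Dept IV: (14107/19611)²·(1−3384/14107)·905/3384 = 0.10518885
  Dept III: (1048/19611)²·(1−29/1048)·2770/29 = 0.26522702
  → Var(ȳ_str) = 0.43873611.
Var(ȳ_srs) = (1 − 3802/19611)·1243/3802 = 0.2635504.
deff = 0.43873611 / 0.2635504 = 1.6647.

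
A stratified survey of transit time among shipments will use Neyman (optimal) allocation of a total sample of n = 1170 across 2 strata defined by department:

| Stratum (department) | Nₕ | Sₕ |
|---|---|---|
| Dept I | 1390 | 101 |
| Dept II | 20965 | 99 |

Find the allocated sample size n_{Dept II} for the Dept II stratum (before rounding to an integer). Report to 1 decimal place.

Neyman allocation: nₕ = n·NₕSₕ / Σⱼ NⱼSⱼ.
Σ NⱼSⱼ = 1390·101 + 20965·99 = 2.215925 × 10^6.
n_{Dept II} = 1170·20965·99 / (2.215925 × 10^6) = 1095.9.

1095.9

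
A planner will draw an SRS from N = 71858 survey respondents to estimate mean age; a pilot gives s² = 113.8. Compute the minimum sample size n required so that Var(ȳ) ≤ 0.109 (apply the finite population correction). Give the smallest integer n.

Without fpc, n₀ = s²/D = 113.8/0.109 = 1044.0367.
With fpc, (1 − n/N)·s²/n ≤ D requires n ≥ n₀/(1 + n₀/N) = 1044.0367/(1 + 1044.0367/71858) = 1029.0850.
Rounding up, n = 1030.

1030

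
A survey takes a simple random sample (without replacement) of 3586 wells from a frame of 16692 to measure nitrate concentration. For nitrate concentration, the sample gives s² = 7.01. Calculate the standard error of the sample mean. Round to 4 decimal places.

Under SRS without replacement, Var(ȳ) = (1 − f)·s²/n with f = n/N = 3586/16692 = 0.21483345.
Var(ȳ) = (1 − 0.21483345)·7.01/3586 = 0.78516655·0.0019548243 = 0.0015348627.
SE(ȳ) = √(0.0015348627) = 0.0392.

0.0392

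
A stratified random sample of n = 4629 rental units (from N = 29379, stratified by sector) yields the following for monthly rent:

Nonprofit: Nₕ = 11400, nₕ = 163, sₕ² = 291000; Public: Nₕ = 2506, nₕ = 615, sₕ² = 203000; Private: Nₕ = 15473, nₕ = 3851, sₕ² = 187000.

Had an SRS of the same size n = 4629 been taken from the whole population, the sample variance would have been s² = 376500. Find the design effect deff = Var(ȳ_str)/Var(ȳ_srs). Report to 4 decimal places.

Var(ȳ_str) = Σ Wₕ²(1−fₕ)sₕ²/nₕ with Wₕ = Nₕ/29379:
  Nonprofit: (11400/29379)²·(1−163/11400)·291000/163 = 264.96383
  Public: (2506/29379)²·(1−615/2506)·203000/615 = 1.8122558
  Private: (15473/29379)²·(1−3851/15473)·187000/3851 = 10.116947
  → Var(ȳ_str) = 276.89303.
Var(ȳ_srs) = (1 − 4629/29379)·376500/4629 = 68.519785.
deff = 276.89303 / 68.519785 = 4.0411.

4.0411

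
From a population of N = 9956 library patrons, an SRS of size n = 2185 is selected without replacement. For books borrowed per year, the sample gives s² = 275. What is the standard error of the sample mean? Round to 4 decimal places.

0.3134

Under SRS without replacement, Var(ȳ) = (1 − f)·s²/n with f = n/N = 2185/9956 = 0.21946565.
Var(ȳ) = (1 − 0.21946565)·275/2185 = 0.78053435·0.12585812 = 0.098236589.
SE(ȳ) = √(0.098236589) = 0.3134.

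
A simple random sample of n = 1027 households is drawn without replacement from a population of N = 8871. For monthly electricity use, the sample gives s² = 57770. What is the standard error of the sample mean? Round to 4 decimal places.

7.0526

Under SRS without replacement, Var(ȳ) = (1 − f)·s²/n with f = n/N = 1027/8871 = 0.11577049.
Var(ȳ) = (1 − 0.11577049)·57770/1027 = 0.88422951·56.251217 = 49.738986.
SE(ȳ) = √(49.738986) = 7.0526.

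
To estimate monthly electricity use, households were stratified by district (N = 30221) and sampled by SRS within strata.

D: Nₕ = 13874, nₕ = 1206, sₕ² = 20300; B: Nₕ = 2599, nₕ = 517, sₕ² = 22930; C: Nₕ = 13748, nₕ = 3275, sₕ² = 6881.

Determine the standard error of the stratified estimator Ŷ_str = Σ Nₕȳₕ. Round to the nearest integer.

59169

Var(Ŷ_str) = Σₕ Nₕ²(1 − fₕ)sₕ²/nₕ.
D: 13874²·(1 − 1206/13874)·20300/1206 = 2.9584108 × 10^9.
B: 2599²·(1 − 517/2599)·22930/517 = 2.3999407 × 10^8.
C: 13748²·(1 − 3275/13748)·6881/3275 = 3.0251776 × 10^8.
Sum = 3.5009226 × 10^9.
SE = √(3.5009226 × 10^9) = 59169.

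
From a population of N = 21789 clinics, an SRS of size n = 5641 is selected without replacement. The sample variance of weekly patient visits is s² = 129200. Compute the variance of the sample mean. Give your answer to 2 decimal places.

Under SRS without replacement, Var(ȳ) = (1 − f)·s²/n with f = n/N = 5641/21789 = 0.25889210.
Var(ȳ) = (1 − 0.25889210)·129200/5641 = 0.74110790·22.90374 = 16.974143.

16.97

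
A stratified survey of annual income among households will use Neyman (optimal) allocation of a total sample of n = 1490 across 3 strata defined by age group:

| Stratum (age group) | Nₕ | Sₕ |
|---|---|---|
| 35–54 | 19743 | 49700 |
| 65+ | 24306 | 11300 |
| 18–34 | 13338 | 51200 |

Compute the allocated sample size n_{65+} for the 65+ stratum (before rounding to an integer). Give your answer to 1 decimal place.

211.1

Neyman allocation: nₕ = n·NₕSₕ / Σⱼ NⱼSⱼ.
Σ NⱼSⱼ = 19743·49700 + 24306·11300 + 13338·51200 = 1.9387905 × 10^9.
n_{65+} = 1490·24306·11300 / (1.9387905 × 10^9) = 211.1.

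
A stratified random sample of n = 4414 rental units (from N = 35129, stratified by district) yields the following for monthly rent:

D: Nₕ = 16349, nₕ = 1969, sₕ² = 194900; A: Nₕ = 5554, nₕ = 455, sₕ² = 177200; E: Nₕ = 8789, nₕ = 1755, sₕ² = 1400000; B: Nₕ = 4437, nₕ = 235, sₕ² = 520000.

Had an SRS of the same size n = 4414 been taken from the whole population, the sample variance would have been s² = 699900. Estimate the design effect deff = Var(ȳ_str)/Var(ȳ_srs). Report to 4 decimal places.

Var(ȳ_str) = Σ Wₕ²(1−fₕ)sₕ²/nₕ with Wₕ = Nₕ/35129:
  D: (16349/35129)²·(1−1969/16349)·194900/1969 = 18.857522
  A: (5554/35129)²·(1−455/5554)·177200/455 = 8.937409
  E: (8789/35129)²·(1−1755/8789)·1400000/1755 = 39.963284
  B: (4437/35129)²·(1−235/4437)·520000/235 = 33.431001
  → Var(ȳ_str) = 101.18922.
Var(ȳ_srs) = (1 − 4414/35129)·699900/4414 = 138.63995.
deff = 101.18922 / 138.63995 = 0.7299.

0.7299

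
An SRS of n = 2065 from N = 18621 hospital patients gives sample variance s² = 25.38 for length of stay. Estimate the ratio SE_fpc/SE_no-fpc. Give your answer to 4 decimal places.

0.9429

f = n/N = 2065/18621 = 0.11089630.
SE_no-fpc = √(s²/n) = 0.11086278; SE_fpc = √((1−f)s²/n) = 0.10453506.
Ratio = √(1−f) = 0.94292296.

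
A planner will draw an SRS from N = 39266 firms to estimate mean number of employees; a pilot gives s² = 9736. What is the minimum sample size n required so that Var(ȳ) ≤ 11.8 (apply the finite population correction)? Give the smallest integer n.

Without fpc, n₀ = s²/D = 9736/11.8 = 825.0847.
With fpc, (1 − n/N)·s²/n ≤ D requires n ≥ n₀/(1 + n₀/N) = 825.0847/(1 + 825.0847/39266) = 808.1042.
Rounding up, n = 809.

809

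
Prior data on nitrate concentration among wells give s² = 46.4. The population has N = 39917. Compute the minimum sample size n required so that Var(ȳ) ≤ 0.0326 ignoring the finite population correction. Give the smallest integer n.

Without fpc, n₀ = s²/D = 46.4/0.0326 = 1423.3129.
Rounding up, n = 1424.

1424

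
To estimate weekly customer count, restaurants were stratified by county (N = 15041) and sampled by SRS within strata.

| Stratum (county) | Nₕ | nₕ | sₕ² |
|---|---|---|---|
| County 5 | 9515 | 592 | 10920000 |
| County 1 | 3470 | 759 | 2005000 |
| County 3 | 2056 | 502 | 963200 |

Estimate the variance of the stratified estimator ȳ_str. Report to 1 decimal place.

Var(ȳ_str) = Σₕ Wₕ²(1 − fₕ)sₕ²/nₕ with Wₕ = Nₕ/N, N = 15041.
County 5: Wₕ = 0.63260422; term = 0.63260422²·(1 − 0.06221755)·10920000/592 = 6922.5674.
County 1: Wₕ = 0.23070275; term = 0.23070275²·(1 − 0.21873199)·2005000/759 = 109.84446.
County 3: Wₕ = 0.13669304; term = 0.13669304²·(1 − 0.24416342)·963200/502 = 27.097764.
Sum = 7059.5096.

7059.5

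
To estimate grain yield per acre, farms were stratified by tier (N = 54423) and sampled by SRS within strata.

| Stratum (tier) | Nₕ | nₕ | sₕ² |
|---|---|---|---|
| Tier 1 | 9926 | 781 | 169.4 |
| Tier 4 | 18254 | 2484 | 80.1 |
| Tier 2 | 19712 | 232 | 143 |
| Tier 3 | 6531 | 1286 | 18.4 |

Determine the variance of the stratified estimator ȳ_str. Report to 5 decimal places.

Var(ȳ_str) = Σₕ Wₕ²(1 − fₕ)sₕ²/nₕ with Wₕ = Nₕ/N, N = 54423.
Tier 1: Wₕ = 0.18238612; term = 0.18238612²·(1 − 0.07868225)·169.4/781 = 0.0066474549.
Tier 4: Wₕ = 0.33540966; term = 0.33540966²·(1 − 0.13607976)·80.1/2484 = 0.0031340485.
Tier 2: Wₕ = 0.36219981; term = 0.36219981²·(1 − 0.01176948)·143/232 = 0.079910296.
Tier 3: Wₕ = 0.12000441; term = 0.12000441²·(1 − 0.19690706)·18.4/1286 = 1.6547679 × 10^-4.
Sum = 0.089857276.

0.08986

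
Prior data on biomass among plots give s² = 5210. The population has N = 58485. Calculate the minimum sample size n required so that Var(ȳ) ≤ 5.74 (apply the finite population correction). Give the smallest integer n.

Without fpc, n₀ = s²/D = 5210/5.74 = 907.6655.
With fpc, (1 − n/N)·s²/n ≤ D requires n ≥ n₀/(1 + n₀/N) = 907.6655/(1 + 907.6655/58485) = 893.7941.
Rounding up, n = 894.

894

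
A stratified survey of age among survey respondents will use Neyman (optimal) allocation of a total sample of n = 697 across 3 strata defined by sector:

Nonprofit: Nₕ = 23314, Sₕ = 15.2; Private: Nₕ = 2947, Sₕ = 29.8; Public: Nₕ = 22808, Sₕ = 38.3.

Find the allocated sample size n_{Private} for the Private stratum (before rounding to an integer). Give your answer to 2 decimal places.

46.52

Neyman allocation: nₕ = n·NₕSₕ / Σⱼ NⱼSⱼ.
Σ NⱼSⱼ = 23314·15.2 + 2947·29.8 + 22808·38.3 = 1.3157398 × 10^6.
n_{Private} = 697·2947·29.8 / (1.3157398 × 10^6) = 46.52.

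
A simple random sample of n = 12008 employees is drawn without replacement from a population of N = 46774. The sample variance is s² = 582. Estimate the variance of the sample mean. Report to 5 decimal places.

Under SRS without replacement, Var(ȳ) = (1 − f)·s²/n with f = n/N = 12008/46774 = 0.25672382.
Var(ȳ) = (1 − 0.25672382)·582/12008 = 0.74327618·0.048467688 = 0.036024878.

0.03602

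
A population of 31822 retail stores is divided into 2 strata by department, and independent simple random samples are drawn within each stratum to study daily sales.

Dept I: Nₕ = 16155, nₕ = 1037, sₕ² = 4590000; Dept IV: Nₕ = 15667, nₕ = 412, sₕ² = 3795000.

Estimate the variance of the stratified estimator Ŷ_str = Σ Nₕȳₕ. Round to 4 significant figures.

3.282 × 10^12

Var(Ŷ_str) = Σₕ Nₕ²(1 − fₕ)sₕ²/nₕ.
Dept I: 16155²·(1 − 1037/16155)·4590000/1037 = 1.0810237 × 10^12.
Dept IV: 15667²·(1 − 412/15667)·3795000/412 = 2.2014692 × 10^12.
Sum = 3.2824929 × 10^12.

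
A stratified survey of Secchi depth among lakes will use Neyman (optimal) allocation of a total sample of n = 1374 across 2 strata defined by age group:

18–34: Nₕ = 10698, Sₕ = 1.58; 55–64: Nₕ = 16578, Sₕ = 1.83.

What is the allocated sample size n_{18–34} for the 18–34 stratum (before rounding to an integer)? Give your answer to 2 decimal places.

491.62

Neyman allocation: nₕ = n·NₕSₕ / Σⱼ NⱼSⱼ.
Σ NⱼSⱼ = 10698·1.58 + 16578·1.83 = 47240.58.
n_{18–34} = 1374·10698·1.58 / 47240.58 = 491.62.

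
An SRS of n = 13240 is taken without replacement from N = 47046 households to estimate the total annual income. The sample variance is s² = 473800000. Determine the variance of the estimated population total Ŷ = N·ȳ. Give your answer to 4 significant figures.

Var(Ŷ) = N²·Var(ȳ) = N²·(1 − n/N)·s²/n.
f = 13240/47046 = 0.28142669; Var(ȳ) = 0.71857331·473800000/13240 = 25714.504.
Var(Ŷ) = 47046² · 25714.504 = 5.6914583 × 10^13.

5.691 × 10^13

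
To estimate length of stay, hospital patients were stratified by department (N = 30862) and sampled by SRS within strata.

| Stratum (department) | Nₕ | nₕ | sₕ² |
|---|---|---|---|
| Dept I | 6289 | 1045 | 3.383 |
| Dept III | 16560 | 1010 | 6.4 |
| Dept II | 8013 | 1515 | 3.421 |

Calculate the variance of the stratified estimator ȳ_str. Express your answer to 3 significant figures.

Var(ȳ_str) = Σₕ Wₕ²(1 − fₕ)sₕ²/nₕ with Wₕ = Nₕ/N, N = 30862.
Dept I: Wₕ = 0.20377811; term = 0.20377811²·(1 − 0.16616314)·3.383/1045 = 1.1209387 × 10^-4.
Dept III: Wₕ = 0.53658220; term = 0.53658220²·(1 − 0.06099034)·6.4/1010 = 0.0017131729.
Dept II: Wₕ = 0.25963969; term = 0.25963969²·(1 − 0.18906776)·3.421/1515 = 1.234432 × 10^-4.
Sum = 0.00194871.

0.00195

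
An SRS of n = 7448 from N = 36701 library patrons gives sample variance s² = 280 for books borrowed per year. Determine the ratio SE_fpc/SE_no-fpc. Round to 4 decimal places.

f = n/N = 7448/36701 = 0.20293725.
SE_no-fpc = √(s²/n) = 0.19389168; SE_fpc = √((1−f)s²/n) = 0.17310334.
Ratio = √(1−f) = 0.89278371.

0.8928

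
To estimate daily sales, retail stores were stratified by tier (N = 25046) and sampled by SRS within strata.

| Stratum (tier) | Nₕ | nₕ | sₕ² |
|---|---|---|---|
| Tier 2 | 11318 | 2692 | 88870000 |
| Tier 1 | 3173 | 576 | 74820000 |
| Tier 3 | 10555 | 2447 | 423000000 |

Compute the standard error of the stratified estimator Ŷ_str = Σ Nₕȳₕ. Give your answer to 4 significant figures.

Var(Ŷ_str) = Σₕ Nₕ²(1 − fₕ)sₕ²/nₕ.
Tier 2: 11318²·(1 − 2692/11318)·88870000/2692 = 3.2229923 × 10^12.
Tier 1: 3173²·(1 − 576/3173)·74820000/576 = 1.0703782 × 10^12.
Tier 3: 10555²·(1 − 2447/10555)·423000000/2447 = 1.4793753 × 10^13.
Sum = 1.9087124 × 10^13.
SE = √(1.9087124 × 10^13) = 4.369 × 10^6.

4.369 × 10^6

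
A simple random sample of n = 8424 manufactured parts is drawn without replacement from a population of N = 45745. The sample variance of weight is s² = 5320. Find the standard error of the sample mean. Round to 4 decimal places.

Under SRS without replacement, Var(ȳ) = (1 − f)·s²/n with f = n/N = 8424/45745 = 0.18415127.
Var(ȳ) = (1 − 0.18415127)·5320/8424 = 0.81584873·0.63152896 = 0.5152321.
SE(ȳ) = √(0.5152321) = 0.7178.

0.7178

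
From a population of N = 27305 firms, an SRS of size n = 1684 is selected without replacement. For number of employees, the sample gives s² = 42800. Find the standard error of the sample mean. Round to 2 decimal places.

Under SRS without replacement, Var(ȳ) = (1 − f)·s²/n with f = n/N = 1684/27305 = 0.06167369.
Var(ȳ) = (1 − 0.06167369)·42800/1684 = 0.93832631·25.415677 = 23.848198.
SE(ȳ) = √(23.848198) = 4.88.

4.88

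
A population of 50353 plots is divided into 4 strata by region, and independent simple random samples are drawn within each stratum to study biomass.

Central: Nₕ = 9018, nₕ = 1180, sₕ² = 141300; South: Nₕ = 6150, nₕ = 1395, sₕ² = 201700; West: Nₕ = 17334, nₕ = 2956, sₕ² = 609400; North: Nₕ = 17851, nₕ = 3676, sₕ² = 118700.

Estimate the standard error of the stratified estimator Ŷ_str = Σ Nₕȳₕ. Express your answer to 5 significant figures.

268780

Var(Ŷ_str) = Σₕ Nₕ²(1 − fₕ)sₕ²/nₕ.
Central: 9018²·(1 − 1180/9018)·141300/1180 = 8.4639998 × 10^9.
South: 6150²·(1 − 1395/6150)·201700/1395 = 4.2282176 × 10^9.
West: 17334²·(1 − 2956/17334)·609400/2956 = 5.1380141 × 10^10.
North: 17851²·(1 − 3676/17851)·118700/3676 = 8.1707295 × 10^9.
Sum = 7.2243088 × 10^10.
SE = √(7.2243088 × 10^10) = 268780.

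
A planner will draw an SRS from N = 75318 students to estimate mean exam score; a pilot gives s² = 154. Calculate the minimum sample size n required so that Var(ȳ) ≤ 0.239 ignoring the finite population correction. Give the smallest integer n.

645

Without fpc, n₀ = s²/D = 154/0.239 = 644.3515.
Rounding up, n = 645.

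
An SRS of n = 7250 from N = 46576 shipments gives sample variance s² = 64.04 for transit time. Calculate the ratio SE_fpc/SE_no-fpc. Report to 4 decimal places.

f = n/N = 7250/46576 = 0.15565957.
SE_no-fpc = √(s²/n) = 0.093984592; SE_fpc = √((1−f)s²/n) = 0.08636056.
Ratio = √(1−f) = 0.91887999.

0.9189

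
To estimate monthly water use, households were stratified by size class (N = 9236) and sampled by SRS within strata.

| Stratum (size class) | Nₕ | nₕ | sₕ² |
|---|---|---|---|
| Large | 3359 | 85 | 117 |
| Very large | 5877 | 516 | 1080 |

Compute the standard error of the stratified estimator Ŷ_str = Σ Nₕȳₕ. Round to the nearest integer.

9005

Var(Ŷ_str) = Σₕ Nₕ²(1 − fₕ)sₕ²/nₕ.
Large: 3359²·(1 − 85/3359)·117/85 = 1.5137551 × 10^7.
Very large: 5877²·(1 − 516/5877)·1080/516 = 6.594404 × 10^7.
Sum = 8.1081591 × 10^7.
SE = √(8.1081591 × 10^7) = 9005.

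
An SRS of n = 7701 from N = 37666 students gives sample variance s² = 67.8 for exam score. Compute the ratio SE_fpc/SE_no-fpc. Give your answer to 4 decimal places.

f = n/N = 7701/37666 = 0.20445495.
SE_no-fpc = √(s²/n) = 0.093829907; SE_fpc = √((1−f)s²/n) = 0.083690021.
Ratio = √(1−f) = 0.89193332.

0.8919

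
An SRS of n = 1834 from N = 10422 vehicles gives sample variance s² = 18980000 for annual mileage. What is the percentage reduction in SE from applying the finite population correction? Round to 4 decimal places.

9.2241

f = n/N = 1834/10422 = 0.17597390.
SE_no-fpc = √(s²/n) = 101.72986; SE_fpc = √((1−f)s²/n) = 92.346177.
Ratio = √(1−f) = 0.90775883. Reduction = 100·(1 − 0.90775883) = 9.2241%.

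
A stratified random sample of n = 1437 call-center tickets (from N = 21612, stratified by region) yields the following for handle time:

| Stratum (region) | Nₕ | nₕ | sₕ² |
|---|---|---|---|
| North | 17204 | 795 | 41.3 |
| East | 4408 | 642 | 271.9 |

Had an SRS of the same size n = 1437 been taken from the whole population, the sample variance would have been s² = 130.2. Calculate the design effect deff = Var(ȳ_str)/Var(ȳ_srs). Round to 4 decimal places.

Var(ȳ_str) = Σ Wₕ²(1−fₕ)sₕ²/nₕ with Wₕ = Nₕ/21612:
  North: (17204/21612)²·(1−795/17204)·41.3/795 = 0.031398186
  East: (4408/21612)²·(1−642/4408)·271.9/642 = 0.015052414
  → Var(ȳ_str) = 0.0464506.
Var(ȳ_srs) = (1 − 1437/21612)·130.2/1437 = 0.084580997.
deff = 0.0464506 / 0.084580997 = 0.5492.

0.5492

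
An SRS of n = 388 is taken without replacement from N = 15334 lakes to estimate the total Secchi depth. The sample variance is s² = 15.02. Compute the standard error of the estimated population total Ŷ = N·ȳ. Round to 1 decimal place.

2978.6

Var(Ŷ) = N²·Var(ȳ) = N²·(1 − n/N)·s²/n.
f = 388/15334 = 0.02530325; Var(ȳ) = 0.97469675·15.02/388 = 0.037731818.
Var(Ŷ) = 15334² · 0.037731818 = 8.8719411 × 10^6.
SE(Ŷ) = √(8.8719411 × 10^6) = 2978.6.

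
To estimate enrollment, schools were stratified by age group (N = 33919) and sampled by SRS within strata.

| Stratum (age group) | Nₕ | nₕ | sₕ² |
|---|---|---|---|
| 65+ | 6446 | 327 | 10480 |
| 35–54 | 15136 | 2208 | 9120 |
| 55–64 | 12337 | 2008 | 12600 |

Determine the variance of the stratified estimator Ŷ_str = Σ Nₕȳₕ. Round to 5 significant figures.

Var(Ŷ_str) = Σₕ Nₕ²(1 − fₕ)sₕ²/nₕ.
65+: 6446²·(1 − 327/6446)·10480/327 = 1.2641083 × 10^9.
35–54: 15136²·(1 − 2208/15136)·9120/2208 = 8.0823608 × 10^8.
55–64: 12337²·(1 − 2008/12337)·12600/2008 = 7.9960349 × 10^8.
Sum = 2.8719479 × 10^9.

2.8719 × 10^9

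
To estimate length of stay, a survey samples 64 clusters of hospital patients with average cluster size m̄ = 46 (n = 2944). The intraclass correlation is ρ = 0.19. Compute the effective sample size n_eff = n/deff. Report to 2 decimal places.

308.27

deff = 1 + (46 − 1)·0.19 = 1 + 8.55 = 9.55.
n_eff = 2944 / 9.55 = 308.27.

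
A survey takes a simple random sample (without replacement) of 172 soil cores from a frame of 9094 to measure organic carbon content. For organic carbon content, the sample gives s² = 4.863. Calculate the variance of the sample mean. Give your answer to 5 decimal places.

Under SRS without replacement, Var(ȳ) = (1 − f)·s²/n with f = n/N = 172/9094 = 0.01891357.
Var(ȳ) = (1 − 0.01891357)·4.863/172 = 0.98108643·0.028273256 = 0.027738508.

0.02774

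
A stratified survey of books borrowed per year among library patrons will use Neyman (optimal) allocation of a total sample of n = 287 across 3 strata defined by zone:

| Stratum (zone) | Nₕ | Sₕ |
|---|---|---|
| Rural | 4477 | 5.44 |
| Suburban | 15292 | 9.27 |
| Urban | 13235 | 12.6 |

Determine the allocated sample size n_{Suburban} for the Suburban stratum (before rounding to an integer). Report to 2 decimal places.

Neyman allocation: nₕ = n·NₕSₕ / Σⱼ NⱼSⱼ.
Σ NⱼSⱼ = 4477·5.44 + 15292·9.27 + 13235·12.6 = 332872.72.
n_{Suburban} = 287·15292·9.27 / 332872.72 = 122.22.

122.22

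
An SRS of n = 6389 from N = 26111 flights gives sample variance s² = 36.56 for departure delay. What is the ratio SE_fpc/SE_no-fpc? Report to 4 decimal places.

f = n/N = 6389/26111 = 0.24468615.
SE_no-fpc = √(s²/n) = 0.075646119; SE_fpc = √((1−f)s²/n) = 0.06574313.
Ratio = √(1−f) = 0.86908794.

0.8691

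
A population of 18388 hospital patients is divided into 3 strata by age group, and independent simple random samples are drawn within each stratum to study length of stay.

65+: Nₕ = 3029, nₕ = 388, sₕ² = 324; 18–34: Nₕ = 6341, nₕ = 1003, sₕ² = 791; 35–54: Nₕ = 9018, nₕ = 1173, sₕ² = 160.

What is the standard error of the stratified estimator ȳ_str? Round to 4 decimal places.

Var(ȳ_str) = Σₕ Wₕ²(1 − fₕ)sₕ²/nₕ with Wₕ = Nₕ/N, N = 18388.
65+: Wₕ = 0.16472700; term = 0.16472700²·(1 − 0.12809508)·324/388 = 0.019756589.
18–34: Wₕ = 0.34484446; term = 0.34484446²·(1 − 0.15817694)·791/1003 = 0.078948318.
35–54: Wₕ = 0.49042854; term = 0.49042854²·(1 − 0.13007319)·160/1173 = 0.028540144.
Sum = 0.12724505.
SE = √(0.12724505) = 0.3567.

0.3567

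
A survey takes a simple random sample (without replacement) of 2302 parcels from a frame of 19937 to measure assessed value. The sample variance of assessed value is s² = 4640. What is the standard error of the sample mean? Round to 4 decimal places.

Under SRS without replacement, Var(ȳ) = (1 − f)·s²/n with f = n/N = 2302/19937 = 0.11546371.
Var(ȳ) = (1 − 0.11546371)·4640/2302 = 0.88453629·2.0156386 = 1.7829055.
SE(ȳ) = √(1.7829055) = 1.3353.

1.3353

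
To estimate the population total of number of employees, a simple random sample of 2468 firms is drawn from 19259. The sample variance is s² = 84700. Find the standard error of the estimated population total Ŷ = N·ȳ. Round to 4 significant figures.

105300

Var(Ŷ) = N²·Var(ȳ) = N²·(1 − n/N)·s²/n.
f = 2468/19259 = 0.12814788; Var(ȳ) = 0.87185212·84700/2468 = 29.921343.
Var(Ŷ) = 19259² · 29.921343 = 1.1098098 × 10^10.
SE(Ŷ) = √(1.1098098 × 10^10) = 105300.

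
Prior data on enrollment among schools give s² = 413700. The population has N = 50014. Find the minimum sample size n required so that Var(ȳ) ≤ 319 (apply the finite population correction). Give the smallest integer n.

Without fpc, n₀ = s²/D = 413700/319 = 1296.8652.
With fpc, (1 − n/N)·s²/n ≤ D requires n ≥ n₀/(1 + n₀/N) = 1296.8652/(1 + 1296.8652/50014) = 1264.0874.
Rounding up, n = 1265.

1265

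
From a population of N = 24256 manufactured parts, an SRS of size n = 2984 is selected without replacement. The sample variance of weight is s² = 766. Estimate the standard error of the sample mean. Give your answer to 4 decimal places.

0.4745

Under SRS without replacement, Var(ȳ) = (1 − f)·s²/n with f = n/N = 2984/24256 = 0.12302111.
Var(ȳ) = (1 − 0.12302111)·766/2984 = 0.87697889·0.25670241 = 0.2251226.
SE(ȳ) = √(0.2251226) = 0.4745.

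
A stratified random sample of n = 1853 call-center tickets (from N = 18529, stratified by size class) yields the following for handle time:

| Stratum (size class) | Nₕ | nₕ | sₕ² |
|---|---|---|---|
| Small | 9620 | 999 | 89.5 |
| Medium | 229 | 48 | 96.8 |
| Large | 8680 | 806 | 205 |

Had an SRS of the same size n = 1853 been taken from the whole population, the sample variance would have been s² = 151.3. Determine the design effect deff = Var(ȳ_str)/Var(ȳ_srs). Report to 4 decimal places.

Var(ȳ_str) = Σ Wₕ²(1−fₕ)sₕ²/nₕ with Wₕ = Nₕ/18529:
  Small: (9620/18529)²·(1−999/9620)·89.5/999 = 0.021641447
  Medium: (229/18529)²·(1−48/229)·96.8/48 = 2.434693 × 10^-4
  Large: (8680/18529)²·(1−806/8680)·205/806 = 0.050632572
  → Var(ȳ_str) = 0.072517488.
Var(ȳ_srs) = (1 − 1853/18529)·151.3/1853 = 0.073485798.
deff = 0.072517488 / 0.073485798 = 0.9868.

0.9868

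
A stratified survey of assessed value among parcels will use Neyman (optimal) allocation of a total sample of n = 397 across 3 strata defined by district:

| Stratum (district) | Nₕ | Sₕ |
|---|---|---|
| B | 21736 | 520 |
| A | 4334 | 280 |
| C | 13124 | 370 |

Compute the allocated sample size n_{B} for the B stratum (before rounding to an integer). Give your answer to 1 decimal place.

258.3

Neyman allocation: nₕ = n·NₕSₕ / Σⱼ NⱼSⱼ.
Σ NⱼSⱼ = 21736·520 + 4334·280 + 13124·370 = 1.737212 × 10^7.
n_{B} = 397·21736·520 / (1.737212 × 10^7) = 258.3.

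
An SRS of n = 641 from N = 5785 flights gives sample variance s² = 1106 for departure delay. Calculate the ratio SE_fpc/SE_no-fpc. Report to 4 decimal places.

f = n/N = 641/5785 = 0.11080380.
SE_no-fpc = √(s²/n) = 1.3135559; SE_fpc = √((1−f)s²/n) = 1.2386464.
Ratio = √(1−f) = 0.94297200.

0.9430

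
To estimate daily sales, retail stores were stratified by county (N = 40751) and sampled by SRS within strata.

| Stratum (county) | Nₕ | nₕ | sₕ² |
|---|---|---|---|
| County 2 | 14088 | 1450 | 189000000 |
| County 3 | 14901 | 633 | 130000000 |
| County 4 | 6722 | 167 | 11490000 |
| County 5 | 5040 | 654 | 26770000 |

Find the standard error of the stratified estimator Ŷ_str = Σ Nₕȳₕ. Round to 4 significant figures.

8.415 × 10^6

Var(Ŷ_str) = Σₕ Nₕ²(1 − fₕ)sₕ²/nₕ.
County 2: 14088²·(1 − 1450/14088)·189000000/1450 = 2.3207133 × 10^13.
County 3: 14901²·(1 − 633/14901)·130000000/633 = 4.3663461 × 10^13.
County 4: 6722²·(1 − 167/6722)·11490000/167 = 3.03162 × 10^12.
County 5: 5040²·(1 − 654/5040)·26770000/654 = 9.0483582 × 10^11.
Sum = 7.080705 × 10^13.
SE = √(7.080705 × 10^13) = 8.415 × 10^6.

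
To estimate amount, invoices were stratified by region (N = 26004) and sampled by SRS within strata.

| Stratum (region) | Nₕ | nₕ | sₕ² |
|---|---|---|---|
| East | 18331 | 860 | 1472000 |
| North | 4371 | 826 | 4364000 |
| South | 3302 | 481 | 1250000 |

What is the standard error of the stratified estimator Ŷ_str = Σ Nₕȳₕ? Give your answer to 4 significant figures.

Var(Ŷ_str) = Σₕ Nₕ²(1 − fₕ)sₕ²/nₕ.
East: 18331²·(1 − 860/18331)·1472000/860 = 5.481675 × 10^11.
North: 4371²·(1 − 826/4371)·4364000/826 = 8.1865655 × 10^10.
South: 3302²·(1 − 481/3302)·1250000/481 = 2.420723 × 10^10.
Sum = 6.5424039 × 10^11.
SE = √(6.5424039 × 10^11) = 808900.

808900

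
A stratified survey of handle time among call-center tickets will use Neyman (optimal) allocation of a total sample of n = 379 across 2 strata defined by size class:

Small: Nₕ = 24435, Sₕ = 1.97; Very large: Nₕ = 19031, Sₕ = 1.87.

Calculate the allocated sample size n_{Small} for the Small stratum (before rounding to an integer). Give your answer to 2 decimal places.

217.90

Neyman allocation: nₕ = n·NₕSₕ / Σⱼ NⱼSⱼ.
Σ NⱼSⱼ = 24435·1.97 + 19031·1.87 = 83724.92.
n_{Small} = 379·24435·1.97 / 83724.92 = 217.90.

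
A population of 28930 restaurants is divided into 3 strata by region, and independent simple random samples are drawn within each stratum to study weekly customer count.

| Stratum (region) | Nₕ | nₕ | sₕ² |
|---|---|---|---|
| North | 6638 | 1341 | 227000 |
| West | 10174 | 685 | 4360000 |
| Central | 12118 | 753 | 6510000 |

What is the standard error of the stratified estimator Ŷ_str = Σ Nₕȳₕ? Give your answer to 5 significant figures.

1.3458 × 10^6

Var(Ŷ_str) = Σₕ Nₕ²(1 − fₕ)sₕ²/nₕ.
North: 6638²·(1 − 1341/6638)·227000/1341 = 5.9520189 × 10^9.
West: 10174²·(1 − 685/10174)·4360000/685 = 6.1448049 × 10^11.
Central: 12118²·(1 − 753/12118)·6510000/753 = 1.1906563 × 10^12.
Sum = 1.8110888 × 10^12.
SE = √(1.8110888 × 10^12) = 1.3458 × 10^6.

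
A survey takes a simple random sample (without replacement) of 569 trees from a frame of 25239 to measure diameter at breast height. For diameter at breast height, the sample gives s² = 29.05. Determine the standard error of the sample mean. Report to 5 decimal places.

Under SRS without replacement, Var(ȳ) = (1 − f)·s²/n with f = n/N = 569/25239 = 0.02254447.
Var(ȳ) = (1 − 0.02254447)·29.05/569 = 0.97745553·0.051054482 = 0.049903485.
SE(ȳ) = √(0.049903485) = 0.22339.

0.22339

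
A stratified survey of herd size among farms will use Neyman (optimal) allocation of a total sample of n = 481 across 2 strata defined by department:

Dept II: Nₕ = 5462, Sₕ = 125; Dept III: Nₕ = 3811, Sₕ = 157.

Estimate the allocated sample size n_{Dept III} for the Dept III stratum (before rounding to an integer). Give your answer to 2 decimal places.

Neyman allocation: nₕ = n·NₕSₕ / Σⱼ NⱼSⱼ.
Σ NⱼSⱼ = 5462·125 + 3811·157 = 1.281077 × 10^6.
n_{Dept III} = 481·3811·157 / (1.281077 × 10^6) = 224.65.

224.65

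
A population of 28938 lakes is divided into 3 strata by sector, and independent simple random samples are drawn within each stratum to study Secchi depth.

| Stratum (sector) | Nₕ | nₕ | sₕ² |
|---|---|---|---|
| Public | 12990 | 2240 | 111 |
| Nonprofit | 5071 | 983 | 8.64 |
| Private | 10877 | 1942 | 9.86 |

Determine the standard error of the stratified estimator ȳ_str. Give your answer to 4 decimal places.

0.0952

Var(ȳ_str) = Σₕ Wₕ²(1 − fₕ)sₕ²/nₕ with Wₕ = Nₕ/N, N = 28938.
Public: Wₕ = 0.44889073; term = 0.44889073²·(1 − 0.17244034)·111/2240 = 0.0082633386.
Nonprofit: Wₕ = 0.17523671; term = 0.17523671²·(1 − 0.19384737)·8.64/983 = 2.1758437 × 10^-4.
Private: Wₕ = 0.37587256; term = 0.37587256²·(1 − 0.17854188)·9.86/1942 = 5.8924289 × 10^-4.
Sum = 0.0090701659.
SE = √(0.0090701659) = 0.0952.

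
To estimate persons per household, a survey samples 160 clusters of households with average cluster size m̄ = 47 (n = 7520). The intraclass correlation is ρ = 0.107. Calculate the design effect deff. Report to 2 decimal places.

deff = 1 + (47 − 1)·0.107 = 1 + 4.922 = 5.922.

5.92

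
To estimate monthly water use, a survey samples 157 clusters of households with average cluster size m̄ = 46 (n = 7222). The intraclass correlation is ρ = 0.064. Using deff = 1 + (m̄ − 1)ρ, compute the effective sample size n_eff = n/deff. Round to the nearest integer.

deff = 1 + (46 − 1)·0.064 = 1 + 2.88 = 3.88.
n_eff = 7222 / 3.88 = 1861.

1861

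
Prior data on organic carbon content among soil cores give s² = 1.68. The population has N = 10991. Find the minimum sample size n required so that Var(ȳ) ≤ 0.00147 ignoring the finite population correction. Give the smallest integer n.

Without fpc, n₀ = s²/D = 1.68/0.00147 = 1142.8571.
Rounding up, n = 1143.

1143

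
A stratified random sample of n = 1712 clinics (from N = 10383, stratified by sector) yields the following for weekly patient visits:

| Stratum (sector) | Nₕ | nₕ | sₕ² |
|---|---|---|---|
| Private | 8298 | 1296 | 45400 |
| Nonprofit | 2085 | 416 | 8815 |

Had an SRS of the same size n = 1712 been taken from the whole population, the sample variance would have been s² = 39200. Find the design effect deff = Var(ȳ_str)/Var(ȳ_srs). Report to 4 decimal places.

Var(ȳ_str) = Σ Wₕ²(1−fₕ)sₕ²/nₕ with Wₕ = Nₕ/10383:
  Private: (8298/10383)²·(1−1296/8298)·45400/1296 = 18.879943
  Nonprofit: (2085/10383)²·(1−416/2085)·8815/416 = 0.68398358
  → Var(ȳ_str) = 19.563927.
Var(ȳ_srs) = (1 − 1712/10383)·39200/1712 = 19.121794.
deff = 19.563927 / 19.121794 = 1.0231.

1.0231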